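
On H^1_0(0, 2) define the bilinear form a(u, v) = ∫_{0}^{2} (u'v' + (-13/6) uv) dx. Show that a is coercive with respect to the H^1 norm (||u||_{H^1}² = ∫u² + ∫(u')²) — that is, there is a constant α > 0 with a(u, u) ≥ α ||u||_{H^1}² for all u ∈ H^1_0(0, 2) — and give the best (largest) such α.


α = (-26/3 + π^2)/(4 + π^2)

Coercivity of a(·,·) on H^1_0(0, 2) means a(u, u) ≥ α ||u||_{H^1}² for every u ∈ H^1_0.
The interval has length L = 2, and Poincaré/coercivity depend only on L. Here a(u, u) = ∫(u')² + (-13/6)·∫u².
Here c = -13/6 < 0 with |c| < (π/L)² = π^2/4, so coercivity still holds. The condition a(u,u) ≥ α||u||_{H^1}² reads (1−α)∫(u')² ≥ (α−c)∫u². Any admissible α is ≤ 1 (rapidly oscillating u have ∫u²/∫(u')² → 0), and α = 1 would force 0 ≥ (1−c)∫u², impossible since c < 1; so 1−α > 0. By the sharp Poincaré inequality on H^1_0 of an interval of length L, ∫(u')² ≥ (π/L)²∫u² with equality for the first sine mode sin(π(x−x₀)/L) (x₀ the left endpoint), so the inequality holds for all u iff (1−α)(π/L)² ≥ α − c, i.e. α ≤ ((π/L)² + c)/((π/L)² + 1) = (1 + c(L/π)²)/(1 + (L/π)²). (Direct route, valid since c ≤ 0: Poincaré gives c∫u² ≥ c(L/π)²∫(u')², so a(u,u) ≥ (1 + c(L/π)²)∫(u')², while ||u||_{H^1}² ≤ (1 + (L/π)²)∫(u')²; dividing yields the same α.) With (π/L)² = π^2/4 and c = -13/6, the largest admissible constant is α = ((π/L)² + c)/((π/L)² + 1).
Simplifying, α = (-26/3 + π^2)/(4 + π^2).


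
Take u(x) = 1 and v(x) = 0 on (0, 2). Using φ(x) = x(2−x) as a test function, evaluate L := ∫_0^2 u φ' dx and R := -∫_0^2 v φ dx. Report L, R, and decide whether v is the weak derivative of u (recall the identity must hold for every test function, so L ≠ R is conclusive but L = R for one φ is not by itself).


LHS = 0, RHS = 0. Yes, v = u' weakly.

u(x) = 1, classical derivative u'(x) = 0.
φ(x) = x(2−x), so φ'(x) = 2 - 2*x.
Note φ(0) = φ(2) = 0, so the boundary term u·φ vanishes.
LHS = ∫_0^2 u(x) φ'(x) dx = ∫_0^2 (2 - 2*x) dx. Term by term:
  ∫_0^2 -2*x dx = -4;  ∫_0^2 2 dx = 4.
Sum: -4 + 4 = 0.
So LHS = 0.
∫_0^2 v(x) φ(x) dx = ∫_0^2 (0) dx. Term by term:
  ∫_0^2 0 dx = 0.
So RHS = -∫_0^2 v(x) φ(x) dx = 0.
LHS = RHS, so the identity holds for this test φ.
Moreover u is smooth here and v(x) = u'(x) = 0 pointwise, so the identity holds for every test function. Hence v is the weak derivative of u.


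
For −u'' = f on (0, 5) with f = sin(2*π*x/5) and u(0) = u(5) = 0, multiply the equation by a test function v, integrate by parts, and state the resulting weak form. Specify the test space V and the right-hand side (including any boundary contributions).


V = H^1_0(0, 5) (so v(0) = v(5) = 0); weak form: ∫_0^5 u'v' dx = ∫_0^5 (sin(2*π*x/5)) v dx for all v ∈ V.

Multiply both sides by a test function v and integrate from 0 to 5:
  ∫_0^5 −u''(x) v(x) dx = ∫_0^5 f(x) v(x) dx.
Integrate the LHS by parts once:
  ∫_0^5 −u'' v dx = −[u'(x) v(x)]_0^5 + ∫_0^5 u'(x) v'(x) dx.
Thus ∫_0^5 u'(x) v'(x) dx = ∫_0^5 f(x) v(x) dx + [u'(x) v(x)]_0^5.
Choose V so that boundary terms are either known or forced to vanish.
u is Dirichlet: u(0) = u(5) = 0. Let V = H^1_0(0, 5); then v(0) = v(5) = 0, and [u' v]_0^5 = 0.
Weak formulation: find u (satisfying any essential BC) such that ∫_0^5 u'(x) v'(x) dx = ∫_0^5 f v dx for all v ∈ V.
Substituting f(x) = sin(2*π*x/5), the right-hand side is ∫_0^5 (sin(2*π*x/5)) v dx.


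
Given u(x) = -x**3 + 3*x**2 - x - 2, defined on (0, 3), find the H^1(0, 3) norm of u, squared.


||u||_{H^1}^2 = 615/14

The H^1 norm (squared) on an interval (0, L) is
  ||u||_{H^1}^2 = ∫_0^L u(x)^2 dx + ∫_0^L u'(x)^2 dx.
Compute u'(x) = -3*x**2 + 6*x - 1.
Then u(x)^2 = x**6 - 6*x**5 + 11*x**4 - 2*x**3 - 11*x**2 + 4*x + 4 and u'(x)^2 = 9*x**4 - 36*x**3 + 42*x**2 - 12*x + 1.
Integrate each monomial from 0 to 3 using ∫_0^3 c·x^n dx = c·3^(n+1)/(n+1):
  ∫_0^3 u(x)^2 dx = ∫_0^3 (x^6 - 6*x^5 + 11*x^4 - 2*x^3 - 11*x^2 + 4*x + 4) dx. Term by term:
    ∫_0^3 x^6 dx = 2187/7;  ∫_0^3 -6*x^5 dx = -729;  ∫_0^3 11*x^4 dx = 2673/5;
    ∫_0^3 -2*x^3 dx = -81/2;  ∫_0^3 -11*x^2 dx = -99;  ∫_0^3 4*x dx = 18;
    ∫_0^3 4 dx = 12.
  Sum: 2187/7 − 729 + 2673/5 − 81/2 − 99 + 18 + 12 = 597/70.
  ∫_0^3 u'(x)^2 dx = ∫_0^3 (9*x^4 - 36*x^3 + 42*x^2 - 12*x + 1) dx. Term by term:
    ∫_0^3 9*x^4 dx = 2187/5;  ∫_0^3 -36*x^3 dx = -729;  ∫_0^3 42*x^2 dx = 378;
    ∫_0^3 -12*x dx = -54;  ∫_0^3 1 dx = 3.
  Sum: 2187/5 − 729 + 378 − 54 + 3 = 177/5.
Adding: ||u||_{H^1}^2 = 597/70 + 177/5 = 615/14.


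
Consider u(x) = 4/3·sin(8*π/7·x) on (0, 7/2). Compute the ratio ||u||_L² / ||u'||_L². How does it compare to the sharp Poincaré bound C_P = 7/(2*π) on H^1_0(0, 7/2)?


||u||_L² / ||u'||_L² = 7/(8*π) < C_P = 7/(2*π).

u(x) = 4/3·sin(8*π/7·x), so u'(x) = 32*π*cos(8*π*x/7)/21.
Writing u(x) = A·sin(kπx/L) with A = 4/3 and k = 4, use ∫_0^L sin²(kπx/L) dx = L/2 and ∫_0^L cos²(kπx/L) dx = L/2.
u² = 16/9·sin²(8*π/7·x) and (u')² = 1024*π^2/441·cos²(8*π/7·x), and each of sin², cos² integrates to L/2 = 7/4 over (0, 7/2).
∫_0^7/2 u² dx = 28/9, so ||u||_L² = 2*sqrt(7)/3.
∫_0^7/2 (u')² dx = 256*π^2/63, so ||u'||_L² = 16*sqrt(7)*π/21.
Ratio ||u||_L² / ||u'||_L² = 7/(8*π).
Sharp Poincaré constant on H^1_0(0, 7/2) is C_P = L/π = 7/(2*π), achieved by sin(2*π/7·x).
This is the k = 4 harmonic; the ratio L/(kπ) is strictly less than C_P = L/π, consistent with the sharp inequality ||u||_L² ≤ C_P ||u'||_L².


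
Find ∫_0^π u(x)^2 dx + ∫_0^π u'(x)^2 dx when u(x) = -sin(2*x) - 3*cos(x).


||u||_{H^1(0,π)}^2 = 16 + 23*π/2

u'(x) = 3*sin(x) - 2*cos(2*x).
Expand u² and (u')² and integrate term by term on (0, π), using: for integers n ≥ 1, ∫_0^π sin²(nx) dx = ∫_0^π cos²(nx) dx = π/2; for n ≠ n', ∫_0^π sin(nx)sin(n'x) dx = ∫_0^π cos(nx)cos(n'x) dx = 0; and by product-to-sum, ∫_0^π sin(nx)cos(n'x) dx = ½∫_0^π [sin((n+n')x) + sin((n−n')x)] dx, which is 0 when n+n' is even and 2n/(n²−n'²) when n+n' is odd (it need not vanish on (0, π)).
  u² squared terms: (-1)²·∫sin(2x)² dx = 1·π/2 = π/2;  (-3)²·∫cos(x)² dx = 9·π/2 = 9*π/2.
  u² cross terms: 2·(-1)·(-3)·∫sin(2x)·cos(x) dx = 6·(4/3) = 8.
  So ∫_0^π u² dx = π/2 + 9*π/2 + 8 = 8 + 5*π.
  (u')² squared terms: (-2)²·∫cos(2x)² dx = 4·π/2 = 2*π;  (3)²·∫sin(x)² dx = 9·π/2 = 9*π/2.
  (u')² cross terms: 2·(-2)·(3)·∫cos(2x)·sin(x) dx = -12·(-2/3) = 8.
  So ∫_0^π (u')² dx = 2*π + 9*π/2 + 8 = 8 + 13*π/2.
||u||_{H^1}^2 = (8 + 5*π) + (8 + 13*π/2) = 16 + 23*π/2.


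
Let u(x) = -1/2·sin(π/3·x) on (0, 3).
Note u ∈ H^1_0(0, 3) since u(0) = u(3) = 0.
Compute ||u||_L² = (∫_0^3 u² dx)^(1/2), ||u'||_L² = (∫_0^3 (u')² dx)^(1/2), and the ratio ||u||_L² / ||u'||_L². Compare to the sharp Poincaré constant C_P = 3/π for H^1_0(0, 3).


||u||_L² / ||u'||_L² = 3/π = C_P.

u(x) = -1/2·sin(π/3·x), so u'(x) = -π*cos(π*x/3)/6.
Writing u(x) = A·sin(kπx/L) with A = -1/2 and k = 1, use ∫_0^L sin²(kπx/L) dx = L/2 and ∫_0^L cos²(kπx/L) dx = L/2.
u² = 1/4·sin²(π/3·x) and (u')² = π^2/36·cos²(π/3·x), and each of sin², cos² integrates to L/2 = 3/2 over (0, 3).
∫_0^3 u² dx = 3/8, so ||u||_L² = sqrt(6)/4.
∫_0^3 (u')² dx = π^2/24, so ||u'||_L² = sqrt(6)*π/12.
Ratio ||u||_L² / ||u'||_L² = 3/π.
Sharp Poincaré constant on H^1_0(0, 3) is C_P = L/π = 3/π, achieved by sin(π/3·x).
This is the k = 1 eigenfunction (up to amplitude), so the ratio equals the sharp Poincaré constant exactly.


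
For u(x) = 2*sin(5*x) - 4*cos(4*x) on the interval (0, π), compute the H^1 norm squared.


||u||_{H^1(0,π)}^2 = -2720/9 + 188*π

u'(x) = 16*sin(4*x) + 10*cos(5*x).
Expand u² and (u')² and integrate term by term on (0, π), using: for integers n ≥ 1, ∫_0^π sin²(nx) dx = ∫_0^π cos²(nx) dx = π/2; for n ≠ n', ∫_0^π sin(nx)sin(n'x) dx = ∫_0^π cos(nx)cos(n'x) dx = 0; and by product-to-sum, ∫_0^π sin(nx)cos(n'x) dx = ½∫_0^π [sin((n+n')x) + sin((n−n')x)] dx, which is 0 when n+n' is even and 2n/(n²−n'²) when n+n' is odd (it need not vanish on (0, π)).
  u² squared terms: (-4)²·∫cos(4x)² dx = 16·π/2 = 8*π;  (2)²·∫sin(5x)² dx = 4·π/2 = 2*π.
  u² cross terms: 2·(-4)·(2)·∫cos(4x)·sin(5x) dx = -16·(10/9) = -160/9.
  So ∫_0^π u² dx = 8*π + 2*π − 160/9 = -160/9 + 10*π.
  (u')² squared terms: (10)²·∫cos(5x)² dx = 100·π/2 = 50*π;  (16)²·∫sin(4x)² dx = 256·π/2 = 128*π.
  (u')² cross terms: 2·(10)·(16)·∫cos(5x)·sin(4x) dx = 320·(-8/9) = -2560/9.
  So ∫_0^π (u')² dx = 50*π + 128*π − 2560/9 = -2560/9 + 178*π.
||u||_{H^1}^2 = (-160/9 + 10*π) + (-2560/9 + 178*π) = -2720/9 + 188*π.


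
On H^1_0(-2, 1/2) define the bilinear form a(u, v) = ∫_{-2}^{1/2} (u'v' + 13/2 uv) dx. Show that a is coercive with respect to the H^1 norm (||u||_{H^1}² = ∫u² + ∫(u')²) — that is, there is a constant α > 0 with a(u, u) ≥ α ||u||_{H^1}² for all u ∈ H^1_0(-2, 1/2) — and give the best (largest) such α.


α = 1

Coercivity of a(·,·) on H^1_0(-2, 1/2) means a(u, u) ≥ α ||u||_{H^1}² for every u ∈ H^1_0.
The interval has length L = 5/2, and Poincaré/coercivity depend only on L. Here a(u, u) = ∫(u')² + (13/2)·∫u².
Here c = 13/2 ≥ 1, so a(u,u) = ∫(u')² + c∫u² ≥ ∫(u')² + ∫u² = ||u||_{H^1}², i.e. α = 1 works. No larger α is possible: a(u,u) ≥ α||u||_{H^1}² means (1−α)∫(u')² ≥ (α−c)∫u², and for the modes u_n = sin(nπ(x−x₀)/L) (x₀ the left endpoint) one has ∫u_n²/∫(u_n')² = (L/(nπ))² → 0, so a(u_n,u_n)/||u_n||_{H^1}² → 1. Hence the optimal constant is α = 1.
Therefore α = 1.


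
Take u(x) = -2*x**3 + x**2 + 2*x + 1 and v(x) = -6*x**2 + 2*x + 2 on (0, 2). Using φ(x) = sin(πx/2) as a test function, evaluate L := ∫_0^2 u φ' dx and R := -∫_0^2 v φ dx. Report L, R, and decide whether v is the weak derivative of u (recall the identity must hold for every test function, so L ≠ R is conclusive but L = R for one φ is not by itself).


LHS = -192/π^3 + 32/π, RHS = -192/π^3 + 32/π. Yes, v = u' weakly.

u(x) = -2*x**3 + x**2 + 2*x + 1, classical derivative u'(x) = -6*x**2 + 2*x + 2.
φ(x) = sin(πx/2), so φ'(x) = π*cos(π*x/2)/2.
Note φ(0) = φ(2) = 0, so the boundary term u·φ vanishes.
LHS = ∫_0^2 u(x) φ'(x) dx = ∫_0^2 (-π*x^3*cos(π*x/2) + π*x^2*cos(π*x/2)/2 + π*x*cos(π*x/2) + π*cos(π*x/2)/2) dx. Term by term:
  ∫_0^2 π*cos(π*x/2)/2 dx = 0;  ∫_0^2 π*x*cos(π*x/2) dx = -8/π;  ∫_0^2 π*x^2*cos(π*x/2)/2 dx = -8/π;
  ∫_0^2 -π*x^3*cos(π*x/2) dx = -192/π^3 + 48/π.
Sum: 0 − 8/π − 8/π + -192/π^3 + 48/π = -192/π^3 + 32/π.
So LHS = -192/π^3 + 32/π.
∫_0^2 v(x) φ(x) dx = ∫_0^2 (-6*x^2*sin(π*x/2) + 2*x*sin(π*x/2) + 2*sin(π*x/2)) dx. Term by term:
  ∫_0^2 2*sin(π*x/2) dx = 8/π;  ∫_0^2 -6*x^2*sin(π*x/2) dx = -48/π + 192/π^3;  ∫_0^2 2*x*sin(π*x/2) dx = 8/π.
Sum: 8/π + -48/π + 192/π^3 + 8/π = -32/π + 192/π^3.
So RHS = -∫_0^2 v(x) φ(x) dx = -192/π^3 + 32/π.
LHS = RHS, so the identity holds for this test φ.
Moreover u is smooth here and v(x) = u'(x) = -6*x**2 + 2*x + 2 pointwise, so the identity holds for every test function. Hence v is the weak derivative of u.


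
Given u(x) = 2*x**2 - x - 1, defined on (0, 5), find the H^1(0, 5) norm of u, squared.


||u||_{H^1}^2 = 7055/3

The H^1 norm (squared) on an interval (0, L) is
  ||u||_{H^1}^2 = ∫_0^L u(x)^2 dx + ∫_0^L u'(x)^2 dx.
Compute u'(x) = 4*x - 1.
Then u(x)^2 = 4*x**4 - 4*x**3 - 3*x**2 + 2*x + 1 and u'(x)^2 = 16*x**2 - 8*x + 1.
Integrate each monomial from 0 to 5 using ∫_0^5 c·x^n dx = c·5^(n+1)/(n+1):
  ∫_0^5 u(x)^2 dx = ∫_0^5 (4*x^4 - 4*x^3 - 3*x^2 + 2*x + 1) dx. Term by term:
    ∫_0^5 4*x^4 dx = 2500;  ∫_0^5 -4*x^3 dx = -625;  ∫_0^5 -3*x^2 dx = -125;
    ∫_0^5 2*x dx = 25;  ∫_0^5 1 dx = 5.
  Sum: 2500 − 625 − 125 + 25 + 5 = 1780.
  ∫_0^5 u'(x)^2 dx = ∫_0^5 (16*x^2 - 8*x + 1) dx. Term by term:
    ∫_0^5 16*x^2 dx = 2000/3;  ∫_0^5 -8*x dx = -100;  ∫_0^5 1 dx = 5.
  Sum: 2000/3 − 100 + 5 = 1715/3.
Adding: ||u||_{H^1}^2 = 1780 + 1715/3 = 7055/3.


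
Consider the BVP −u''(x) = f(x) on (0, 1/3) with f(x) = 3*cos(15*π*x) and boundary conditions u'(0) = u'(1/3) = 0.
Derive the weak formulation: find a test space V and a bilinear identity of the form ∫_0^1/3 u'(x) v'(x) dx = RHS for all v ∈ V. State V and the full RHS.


V = H^1(0, 1/3) (no boundary constraint on v; u is determined up to an additive constant); weak form: ∫_0^1/3 u'v' dx = ∫_0^1/3 (3*cos(15*π*x)) v dx for all v ∈ V.

Multiply both sides by a test function v and integrate from 0 to 1/3:
  ∫_0^1/3 −u''(x) v(x) dx = ∫_0^1/3 f(x) v(x) dx.
Integrate the LHS by parts once:
  ∫_0^1/3 −u'' v dx = −[u'(x) v(x)]_0^1/3 + ∫_0^1/3 u'(x) v'(x) dx.
Thus ∫_0^1/3 u'(x) v'(x) dx = ∫_0^1/3 f(x) v(x) dx + [u'(x) v(x)]_0^1/3.
Choose V so that boundary terms are either known or forced to vanish.
u has homogeneous Neumann: u'(0) = u'(1/3) = 0. So [u' v]_0^1/3 = 0·v(1/3) − 0·v(0) = 0 for any v; take V = H^1(0, 1/3).
Weak formulation: find u (satisfying any essential BC) such that ∫_0^1/3 u'(x) v'(x) dx = ∫_0^1/3 f v dx for all v ∈ V (homogeneous Neumann, so boundary terms vanish).
Substituting f(x) = 3*cos(15*π*x), the right-hand side is ∫_0^1/3 (3*cos(15*π*x)) v dx.
Compatibility check (pure Neumann): taking v ≡ 1 ∈ V gives 0 = ∫_0^1/3 f dx + (0) − (0), i.e. ∫_0^1/3 f dx must equal u'(0) − u'(1/3) = 0. Indeed ∫_0^1/3 (3*cos(15*π*x)) dx = 0, so the data are compatible. The solution is then unique only up to an additive constant (fix it e.g. by requiring ∫_0^1/3 u dx = 0).


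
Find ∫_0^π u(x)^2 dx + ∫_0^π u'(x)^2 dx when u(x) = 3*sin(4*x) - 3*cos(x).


||u||_{H^1(0,π)}^2 = -96/5 + 171*π/2

u'(x) = 3*sin(x) + 12*cos(4*x).
Expand u² and (u')² and integrate term by term on (0, π), using: for integers n ≥ 1, ∫_0^π sin²(nx) dx = ∫_0^π cos²(nx) dx = π/2; for n ≠ n', ∫_0^π sin(nx)sin(n'x) dx = ∫_0^π cos(nx)cos(n'x) dx = 0; and by product-to-sum, ∫_0^π sin(nx)cos(n'x) dx = ½∫_0^π [sin((n+n')x) + sin((n−n')x)] dx, which is 0 when n+n' is even and 2n/(n²−n'²) when n+n' is odd (it need not vanish on (0, π)).
  u² squared terms: (-3)²·∫cos(x)² dx = 9·π/2 = 9*π/2;  (3)²·∫sin(4x)² dx = 9·π/2 = 9*π/2.
  u² cross terms: 2·(-3)·(3)·∫cos(x)·sin(4x) dx = -18·(8/15) = -48/5.
  So ∫_0^π u² dx = 9*π/2 + 9*π/2 − 48/5 = -48/5 + 9*π.
  (u')² squared terms: (3)²·∫sin(x)² dx = 9·π/2 = 9*π/2;  (12)²·∫cos(4x)² dx = 144·π/2 = 72*π.
  (u')² cross terms: 2·(3)·(12)·∫sin(x)·cos(4x) dx = 72·(-2/15) = -48/5.
  So ∫_0^π (u')² dx = 9*π/2 + 72*π − 48/5 = -48/5 + 153*π/2.
||u||_{H^1}^2 = (-48/5 + 9*π) + (-48/5 + 153*π/2) = -96/5 + 171*π/2.


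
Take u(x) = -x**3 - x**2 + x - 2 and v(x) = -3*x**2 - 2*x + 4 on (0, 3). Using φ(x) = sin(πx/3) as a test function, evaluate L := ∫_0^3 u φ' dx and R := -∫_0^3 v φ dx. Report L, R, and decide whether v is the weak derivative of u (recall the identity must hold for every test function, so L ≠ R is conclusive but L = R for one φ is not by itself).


LHS = -324/π^3 + 93/π, RHS = -324/π^3 + 75/π. No, v is not the weak derivative of u.

u(x) = -x**3 - x**2 + x - 2, classical derivative u'(x) = -3*x**2 - 2*x + 1.
φ(x) = sin(πx/3), so φ'(x) = π*cos(π*x/3)/3.
Note φ(0) = φ(3) = 0, so the boundary term u·φ vanishes.
LHS = ∫_0^3 u(x) φ'(x) dx = ∫_0^3 (-π*x^3*cos(π*x/3)/3 - π*x^2*cos(π*x/3)/3 + π*x*cos(π*x/3)/3 - 2*π*cos(π*x/3)/3) dx. Term by term:
  ∫_0^3 -2*π*cos(π*x/3)/3 dx = 0;  ∫_0^3 -π*x^2*cos(π*x/3)/3 dx = 18/π;  ∫_0^3 -π*x^3*cos(π*x/3)/3 dx = -324/π^3 + 81/π;
  ∫_0^3 π*x*cos(π*x/3)/3 dx = -6/π.
Sum: 0 + 18/π + -324/π^3 + 81/π − 6/π = -324/π^3 + 93/π.
So LHS = -324/π^3 + 93/π.
∫_0^3 v(x) φ(x) dx = ∫_0^3 (-3*x^2*sin(π*x/3) - 2*x*sin(π*x/3) + 4*sin(π*x/3)) dx. Term by term:
  ∫_0^3 4*sin(π*x/3) dx = 24/π;  ∫_0^3 -3*x^2*sin(π*x/3) dx = -81/π + 324/π^3;  ∫_0^3 -2*x*sin(π*x/3) dx = -18/π.
Sum: 24/π + -81/π + 324/π^3 − 18/π = -75/π + 324/π^3.
So RHS = -∫_0^3 v(x) φ(x) dx = -324/π^3 + 75/π.
LHS − RHS = 18/π ≠ 0, so the identity fails.
(For a valid weak derivative the identity must hold for EVERY test function, in particular this one. The failure shows v is NOT the weak derivative of u.)
Correct weak derivative would be u'(x) = -3*x**2 - 2*x + 1.


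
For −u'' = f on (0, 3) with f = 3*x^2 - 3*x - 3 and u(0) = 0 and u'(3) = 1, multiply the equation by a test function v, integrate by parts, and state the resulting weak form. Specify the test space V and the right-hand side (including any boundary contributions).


V = {v ∈ H^1(0, 3) : v(0) = 0} (test functions vanish at x = 0 where u is specified); weak form: ∫_0^3 u'v' dx = ∫_0^3 (3*x^2 - 3*x - 3) v dx + v(3) for all v ∈ V.

Multiply both sides by a test function v and integrate from 0 to 3:
  ∫_0^3 −u''(x) v(x) dx = ∫_0^3 f(x) v(x) dx.
Integrate the LHS by parts once:
  ∫_0^3 −u'' v dx = −[u'(x) v(x)]_0^3 + ∫_0^3 u'(x) v'(x) dx.
Thus ∫_0^3 u'(x) v'(x) dx = ∫_0^3 f(x) v(x) dx + [u'(x) v(x)]_0^3.
Choose V so that boundary terms are either known or forced to vanish.
Mixed BC: u(0) = 0 (Dirichlet) and u'(3) = 1 (Neumann). Define V = {v ∈ H^1(0, 3) : v(0) = 0}. Then [u' v]_0^3 = u'(3)·v(3) − u'(0)·0 = v(3).
Weak formulation: find u (satisfying any essential BC) such that ∫_0^3 u'(x) v'(x) dx = ∫_0^3 f v dx + v(3) for all v ∈ V (Dirichlet at 0 absorbed into V; Neumann datum at x = 3 contributes the boundary term).
Substituting f(x) = 3*x^2 - 3*x - 3, the right-hand side is ∫_0^3 (3*x^2 - 3*x - 3) v dx + v(3).


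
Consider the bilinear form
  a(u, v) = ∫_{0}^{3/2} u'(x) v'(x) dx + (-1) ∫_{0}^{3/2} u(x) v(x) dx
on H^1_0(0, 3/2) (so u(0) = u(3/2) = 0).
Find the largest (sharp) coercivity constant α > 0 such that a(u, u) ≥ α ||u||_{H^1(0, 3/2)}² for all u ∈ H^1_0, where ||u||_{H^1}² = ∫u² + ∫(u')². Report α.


α = (-9 + 4*π^2)/(9 + 4*π^2)

Coercivity of a(·,·) on H^1_0(0, 3/2) means a(u, u) ≥ α ||u||_{H^1}² for every u ∈ H^1_0.
The interval has length L = 3/2, and Poincaré/coercivity depend only on L. Here a(u, u) = ∫(u')² + (-1)·∫u².
Here c = -1 < 0 with |c| < (π/L)² = 4*π^2/9, so coercivity still holds. The condition a(u,u) ≥ α||u||_{H^1}² reads (1−α)∫(u')² ≥ (α−c)∫u². Any admissible α is ≤ 1 (rapidly oscillating u have ∫u²/∫(u')² → 0), and α = 1 would force 0 ≥ (1−c)∫u², impossible since c < 1; so 1−α > 0. By the sharp Poincaré inequality on H^1_0 of an interval of length L, ∫(u')² ≥ (π/L)²∫u² with equality for the first sine mode sin(π(x−x₀)/L) (x₀ the left endpoint), so the inequality holds for all u iff (1−α)(π/L)² ≥ α − c, i.e. α ≤ ((π/L)² + c)/((π/L)² + 1) = (1 + c(L/π)²)/(1 + (L/π)²). (Direct route, valid since c ≤ 0: Poincaré gives c∫u² ≥ c(L/π)²∫(u')², so a(u,u) ≥ (1 + c(L/π)²)∫(u')², while ||u||_{H^1}² ≤ (1 + (L/π)²)∫(u')²; dividing yields the same α.) With (π/L)² = 4*π^2/9 and c = -1, the largest admissible constant is α = ((π/L)² + c)/((π/L)² + 1).
Simplifying, α = (-9 + 4*π^2)/(9 + 4*π^2).


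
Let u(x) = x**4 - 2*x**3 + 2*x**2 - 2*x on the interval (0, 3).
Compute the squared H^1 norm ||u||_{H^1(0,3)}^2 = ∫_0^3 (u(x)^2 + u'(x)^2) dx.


||u||_{H^1}^2 = 26331/14

The H^1 norm (squared) on an interval (0, L) is
  ||u||_{H^1}^2 = ∫_0^L u(x)^2 dx + ∫_0^L u'(x)^2 dx.
Compute u'(x) = 4*x**3 - 6*x**2 + 4*x - 2.
Then u(x)^2 = x**8 - 4*x**7 + 8*x**6 - 12*x**5 + 12*x**4 - 8*x**3 + 4*x**2 and u'(x)^2 = 16*x**6 - 48*x**5 + 68*x**4 - 64*x**3 + 40*x**2 - 16*x + 4.
Integrate each monomial from 0 to 3 using ∫_0^3 c·x^n dx = c·3^(n+1)/(n+1):
  ∫_0^3 u(x)^2 dx = ∫_0^3 (x^8 - 4*x^7 + 8*x^6 - 12*x^5 + 12*x^4 - 8*x^3 + 4*x^2) dx. Term by term:
    ∫_0^3 x^8 dx = 2187;  ∫_0^3 -4*x^7 dx = -6561/2;  ∫_0^3 8*x^6 dx = 17496/7;
    ∫_0^3 -12*x^5 dx = -1458;  ∫_0^3 12*x^4 dx = 2916/5;  ∫_0^3 -8*x^3 dx = -162;
    ∫_0^3 4*x^2 dx = 36.
  Sum: 2187 − 6561/2 + 17496/7 − 1458 + 2916/5 − 162 + 36 = 28359/70.
  ∫_0^3 u'(x)^2 dx = ∫_0^3 (16*x^6 - 48*x^5 + 68*x^4 - 64*x^3 + 40*x^2 - 16*x + 4) dx. Term by term:
    ∫_0^3 16*x^6 dx = 34992/7;  ∫_0^3 -48*x^5 dx = -5832;  ∫_0^3 68*x^4 dx = 16524/5;
    ∫_0^3 -64*x^3 dx = -1296;  ∫_0^3 40*x^2 dx = 360;  ∫_0^3 -16*x dx = -72;
    ∫_0^3 4 dx = 12.
  Sum: 34992/7 − 5832 + 16524/5 − 1296 + 360 − 72 + 12 = 51648/35.
Adding: ||u||_{H^1}^2 = 28359/70 + 51648/35 = 26331/14.


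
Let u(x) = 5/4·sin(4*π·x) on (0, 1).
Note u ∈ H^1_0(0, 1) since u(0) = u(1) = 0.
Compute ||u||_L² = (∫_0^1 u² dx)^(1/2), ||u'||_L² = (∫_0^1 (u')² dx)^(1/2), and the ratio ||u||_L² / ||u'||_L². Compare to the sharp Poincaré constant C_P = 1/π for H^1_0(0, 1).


||u||_L² / ||u'||_L² = 1/(4*π) < C_P = 1/π.

u(x) = 5/4·sin(4*π·x), so u'(x) = 5*π*cos(4*π*x).
Writing u(x) = A·sin(kπx/L) with A = 5/4 and k = 4, use ∫_0^L sin²(kπx/L) dx = L/2 and ∫_0^L cos²(kπx/L) dx = L/2.
u² = 25/16·sin²(4*π·x) and (u')² = 25*π^2·cos²(4*π·x), and each of sin², cos² integrates to L/2 = 1/2 over (0, 1).
∫_0^1 u² dx = 25/32, so ||u||_L² = 5*sqrt(2)/8.
∫_0^1 (u')² dx = 25*π^2/2, so ||u'||_L² = 5*sqrt(2)*π/2.
Ratio ||u||_L² / ||u'||_L² = 1/(4*π).
Sharp Poincaré constant on H^1_0(0, 1) is C_P = L/π = 1/π, achieved by sin(π·x).
This is the k = 4 harmonic; the ratio L/(kπ) is strictly less than C_P = L/π, consistent with the sharp inequality ||u||_L² ≤ C_P ||u'||_L².


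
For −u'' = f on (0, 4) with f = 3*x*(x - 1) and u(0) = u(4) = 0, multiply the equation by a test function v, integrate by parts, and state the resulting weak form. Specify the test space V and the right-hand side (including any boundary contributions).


V = H^1_0(0, 4) (so v(0) = v(4) = 0); weak form: ∫_0^4 u'v' dx = ∫_0^4 (3*x*(x - 1)) v dx for all v ∈ V.

Multiply both sides by a test function v and integrate from 0 to 4:
  ∫_0^4 −u''(x) v(x) dx = ∫_0^4 f(x) v(x) dx.
Integrate the LHS by parts once:
  ∫_0^4 −u'' v dx = −[u'(x) v(x)]_0^4 + ∫_0^4 u'(x) v'(x) dx.
Thus ∫_0^4 u'(x) v'(x) dx = ∫_0^4 f(x) v(x) dx + [u'(x) v(x)]_0^4.
Choose V so that boundary terms are either known or forced to vanish.
u is Dirichlet: u(0) = u(4) = 0. Let V = H^1_0(0, 4); then v(0) = v(4) = 0, and [u' v]_0^4 = 0.
Weak formulation: find u (satisfying any essential BC) such that ∫_0^4 u'(x) v'(x) dx = ∫_0^4 f v dx for all v ∈ V.
Substituting f(x) = 3*x*(x - 1), the right-hand side is ∫_0^4 (3*x*(x - 1)) v dx.


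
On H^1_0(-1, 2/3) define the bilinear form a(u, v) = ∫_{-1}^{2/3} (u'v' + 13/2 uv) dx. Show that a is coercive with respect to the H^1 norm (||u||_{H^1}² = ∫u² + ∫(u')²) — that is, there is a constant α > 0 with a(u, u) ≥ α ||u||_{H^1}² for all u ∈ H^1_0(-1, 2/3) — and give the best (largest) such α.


α = 1

Coercivity of a(·,·) on H^1_0(-1, 2/3) means a(u, u) ≥ α ||u||_{H^1}² for every u ∈ H^1_0.
The interval has length L = 5/3, and Poincaré/coercivity depend only on L. Here a(u, u) = ∫(u')² + (13/2)·∫u².
Here c = 13/2 ≥ 1, so a(u,u) = ∫(u')² + c∫u² ≥ ∫(u')² + ∫u² = ||u||_{H^1}², i.e. α = 1 works. No larger α is possible: a(u,u) ≥ α||u||_{H^1}² means (1−α)∫(u')² ≥ (α−c)∫u², and for the modes u_n = sin(nπ(x−x₀)/L) (x₀ the left endpoint) one has ∫u_n²/∫(u_n')² = (L/(nπ))² → 0, so a(u_n,u_n)/||u_n||_{H^1}² → 1. Hence the optimal constant is α = 1.
Therefore α = 1.


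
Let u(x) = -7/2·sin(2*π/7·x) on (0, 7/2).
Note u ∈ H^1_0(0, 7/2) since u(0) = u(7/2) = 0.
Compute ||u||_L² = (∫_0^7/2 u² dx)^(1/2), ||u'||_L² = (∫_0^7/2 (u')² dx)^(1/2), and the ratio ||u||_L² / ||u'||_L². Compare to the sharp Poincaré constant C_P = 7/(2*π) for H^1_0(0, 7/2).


||u||_L² / ||u'||_L² = 7/(2*π) = C_P.

u(x) = -7/2·sin(2*π/7·x), so u'(x) = -π*cos(2*π*x/7).
Writing u(x) = A·sin(kπx/L) with A = -7/2 and k = 1, use ∫_0^L sin²(kπx/L) dx = L/2 and ∫_0^L cos²(kπx/L) dx = L/2.
u² = 49/4·sin²(2*π/7·x) and (u')² = π^2·cos²(2*π/7·x), and each of sin², cos² integrates to L/2 = 7/4 over (0, 7/2).
∫_0^7/2 u² dx = 343/16, so ||u||_L² = 7*sqrt(7)/4.
∫_0^7/2 (u')² dx = 7*π^2/4, so ||u'||_L² = sqrt(7)*π/2.
Ratio ||u||_L² / ||u'||_L² = 7/(2*π).
Sharp Poincaré constant on H^1_0(0, 7/2) is C_P = L/π = 7/(2*π), achieved by sin(2*π/7·x).
This is the k = 1 eigenfunction (up to amplitude), so the ratio equals the sharp Poincaré constant exactly.


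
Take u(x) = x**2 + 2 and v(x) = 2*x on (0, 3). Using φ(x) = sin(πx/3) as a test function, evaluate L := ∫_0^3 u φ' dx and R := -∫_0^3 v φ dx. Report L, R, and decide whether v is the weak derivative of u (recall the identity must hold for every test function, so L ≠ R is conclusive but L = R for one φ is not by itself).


LHS = -18/π, RHS = -18/π. Yes, v = u' weakly.

u(x) = x**2 + 2, classical derivative u'(x) = 2*x.
φ(x) = sin(πx/3), so φ'(x) = π*cos(π*x/3)/3.
Note φ(0) = φ(3) = 0, so the boundary term u·φ vanishes.
LHS = ∫_0^3 u(x) φ'(x) dx = ∫_0^3 (π*x^2*cos(π*x/3)/3 + 2*π*cos(π*x/3)/3) dx. Term by term:
  ∫_0^3 2*π*cos(π*x/3)/3 dx = 0;  ∫_0^3 π*x^2*cos(π*x/3)/3 dx = -18/π.
Sum: 0 − 18/π = -18/π.
So LHS = -18/π.
∫_0^3 v(x) φ(x) dx = ∫_0^3 (2*x*sin(π*x/3)) dx. Term by term:
  ∫_0^3 2*x*sin(π*x/3) dx = 18/π.
So RHS = -∫_0^3 v(x) φ(x) dx = -18/π.
LHS = RHS, so the identity holds for this test φ.
Moreover u is smooth here and v(x) = u'(x) = 2*x pointwise, so the identity holds for every test function. Hence v is the weak derivative of u.


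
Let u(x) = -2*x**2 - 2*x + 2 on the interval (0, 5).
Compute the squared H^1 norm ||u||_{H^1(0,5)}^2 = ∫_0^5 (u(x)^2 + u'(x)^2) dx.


||u||_{H^1}^2 = 4390

The H^1 norm (squared) on an interval (0, L) is
  ||u||_{H^1}^2 = ∫_0^L u(x)^2 dx + ∫_0^L u'(x)^2 dx.
Compute u'(x) = -4*x - 2.
Then u(x)^2 = 4*x**4 + 8*x**3 - 4*x**2 - 8*x + 4 and u'(x)^2 = 16*x**2 + 16*x + 4.
Integrate each monomial from 0 to 5 using ∫_0^5 c·x^n dx = c·5^(n+1)/(n+1):
  ∫_0^5 u(x)^2 dx = ∫_0^5 (4*x^4 + 8*x^3 - 4*x^2 - 8*x + 4) dx. Term by term:
    ∫_0^5 4*x^4 dx = 2500;  ∫_0^5 8*x^3 dx = 1250;  ∫_0^5 -4*x^2 dx = -500/3;
    ∫_0^5 -8*x dx = -100;  ∫_0^5 4 dx = 20.
  Sum: 2500 + 1250 − 500/3 − 100 + 20 = 10510/3.
  ∫_0^5 u'(x)^2 dx = ∫_0^5 (16*x^2 + 16*x + 4) dx. Term by term:
    ∫_0^5 16*x^2 dx = 2000/3;  ∫_0^5 16*x dx = 200;  ∫_0^5 4 dx = 20.
  Sum: 2000/3 + 200 + 20 = 2660/3.
Adding: ||u||_{H^1}^2 = 10510/3 + 2660/3 = 4390.


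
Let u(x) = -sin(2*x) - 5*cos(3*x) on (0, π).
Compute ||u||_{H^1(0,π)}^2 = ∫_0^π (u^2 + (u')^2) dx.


||u||_{H^1(0,π)}^2 = -80 + 255*π/2

u'(x) = 15*sin(3*x) - 2*cos(2*x).
Expand u² and (u')² and integrate term by term on (0, π), using: for integers n ≥ 1, ∫_0^π sin²(nx) dx = ∫_0^π cos²(nx) dx = π/2; for n ≠ n', ∫_0^π sin(nx)sin(n'x) dx = ∫_0^π cos(nx)cos(n'x) dx = 0; and by product-to-sum, ∫_0^π sin(nx)cos(n'x) dx = ½∫_0^π [sin((n+n')x) + sin((n−n')x)] dx, which is 0 when n+n' is even and 2n/(n²−n'²) when n+n' is odd (it need not vanish on (0, π)).
  u² squared terms: (-1)²·∫sin(2x)² dx = 1·π/2 = π/2;  (-5)²·∫cos(3x)² dx = 25·π/2 = 25*π/2.
  u² cross terms: 2·(-1)·(-5)·∫sin(2x)·cos(3x) dx = 10·(-4/5) = -8.
  So ∫_0^π u² dx = π/2 + 25*π/2 − 8 = -8 + 13*π.
  (u')² squared terms: (-2)²·∫cos(2x)² dx = 4·π/2 = 2*π;  (15)²·∫sin(3x)² dx = 225·π/2 = 225*π/2.
  (u')² cross terms: 2·(-2)·(15)·∫cos(2x)·sin(3x) dx = -60·(6/5) = -72.
  So ∫_0^π (u')² dx = 2*π + 225*π/2 − 72 = -72 + 229*π/2.
||u||_{H^1}^2 = (-8 + 13*π) + (-72 + 229*π/2) = -80 + 255*π/2.


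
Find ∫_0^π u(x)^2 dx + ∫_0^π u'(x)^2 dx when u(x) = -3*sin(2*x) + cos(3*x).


||u||_{H^1(0,π)}^2 = 48 + 55*π/2

u'(x) = -3*sin(3*x) - 6*cos(2*x).
Expand u² and (u')² and integrate term by term on (0, π), using: for integers n ≥ 1, ∫_0^π sin²(nx) dx = ∫_0^π cos²(nx) dx = π/2; for n ≠ n', ∫_0^π sin(nx)sin(n'x) dx = ∫_0^π cos(nx)cos(n'x) dx = 0; and by product-to-sum, ∫_0^π sin(nx)cos(n'x) dx = ½∫_0^π [sin((n+n')x) + sin((n−n')x)] dx, which is 0 when n+n' is even and 2n/(n²−n'²) when n+n' is odd (it need not vanish on (0, π)).
  u² squared terms: (-3)²·∫sin(2x)² dx = 9·π/2 = 9*π/2;  (1)²·∫cos(3x)² dx = 1·π/2 = π/2.
  u² cross terms: 2·(-3)·(1)·∫sin(2x)·cos(3x) dx = -6·(-4/5) = 24/5.
  So ∫_0^π u² dx = 9*π/2 + π/2 + 24/5 = 24/5 + 5*π.
  (u')² squared terms: (-6)²·∫cos(2x)² dx = 36·π/2 = 18*π;  (-3)²·∫sin(3x)² dx = 9·π/2 = 9*π/2.
  (u')² cross terms: 2·(-6)·(-3)·∫cos(2x)·sin(3x) dx = 36·(6/5) = 216/5.
  So ∫_0^π (u')² dx = 18*π + 9*π/2 + 216/5 = 216/5 + 45*π/2.
||u||_{H^1}^2 = (24/5 + 5*π) + (216/5 + 45*π/2) = 48 + 55*π/2.


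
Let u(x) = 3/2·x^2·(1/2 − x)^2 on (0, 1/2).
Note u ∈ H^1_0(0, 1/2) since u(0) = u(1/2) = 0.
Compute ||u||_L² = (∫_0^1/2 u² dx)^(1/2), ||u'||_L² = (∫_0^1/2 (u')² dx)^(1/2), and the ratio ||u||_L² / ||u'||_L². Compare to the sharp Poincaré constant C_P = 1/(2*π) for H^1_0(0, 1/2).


||u||_L² / ||u'||_L² = sqrt(3)/12 < C_P = 1/(2*π).

u(x) = 3/2·x^2·(1/2 − x)^2, so u'(x) = 3*x*(2*x - 1)*(4*x - 1)/4.
u(x) = 3/2·x^2·(1/2 − x)^2 vanishes at x = 0 and x = 1/2, so u ∈ H^1_0(0, 1/2). Differentiate via the product rule and integrate the resulting polynomials term by term.
  ∫_0^1/2 u² dx = ∫_0^1/2 (9*x^8/4 - 9*x^7/2 + 27*x^6/8 - 9*x^5/8 + 9*x^4/64) dx. Term by term:
    ∫_0^1/2 9*x^8/4 dx = 1/2048;  ∫_0^1/2 -9*x^7/2 dx = -9/4096;  ∫_0^1/2 27*x^6/8 dx = 27/7168;
    ∫_0^1/2 -9*x^5/8 dx = -3/1024;  ∫_0^1/2 9*x^4/64 dx = 9/10240.
  Sum: 1/2048 − 9/4096 + 27/7168 − 3/1024 + 9/10240 = 1/143360.
  ∫_0^1/2 (u')² dx = ∫_0^1/2 (36*x^6 - 54*x^5 + 117*x^4/4 - 27*x^3/4 + 9*x^2/16) dx. Term by term:
    ∫_0^1/2 36*x^6 dx = 9/224;  ∫_0^1/2 -54*x^5 dx = -9/64;  ∫_0^1/2 117*x^4/4 dx = 117/640;
    ∫_0^1/2 -27*x^3/4 dx = -27/256;  ∫_0^1/2 9*x^2/16 dx = 3/128.
  Sum: 9/224 − 9/64 + 117/640 − 27/256 + 3/128 = 3/8960.
∫_0^1/2 u² dx = 1/143360, so ||u||_L² = sqrt(35)/2240.
∫_0^1/2 (u')² dx = 3/8960, so ||u'||_L² = sqrt(105)/560.
Ratio ||u||_L² / ||u'||_L² = sqrt(3)/12.
Sharp Poincaré constant on H^1_0(0, 1/2) is C_P = L/π = 1/(2*π), achieved by sin(2*π·x).
A polynomial bump cannot attain the sharp Poincaré constant (only the first sine eigenfunction does), so the ratio is strictly less than C_P, consistent with ||u||_L² ≤ C_P ||u'||_L².


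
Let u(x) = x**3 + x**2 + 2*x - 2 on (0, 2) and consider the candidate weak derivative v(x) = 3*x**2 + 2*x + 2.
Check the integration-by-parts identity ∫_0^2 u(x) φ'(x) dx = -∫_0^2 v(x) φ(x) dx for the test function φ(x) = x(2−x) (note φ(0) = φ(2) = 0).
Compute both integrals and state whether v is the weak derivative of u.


LHS = -152/15, RHS = -152/15. Yes, v = u' weakly.

u(x) = x**3 + x**2 + 2*x - 2, classical derivative u'(x) = 3*x**2 + 2*x + 2.
φ(x) = x(2−x), so φ'(x) = 2 - 2*x.
Note φ(0) = φ(2) = 0, so the boundary term u·φ vanishes.
LHS = ∫_0^2 u(x) φ'(x) dx = ∫_0^2 (-2*x^4 - 2*x^2 + 8*x - 4) dx. Term by term:
  ∫_0^2 -2*x^4 dx = -64/5;  ∫_0^2 -2*x^2 dx = -16/3;  ∫_0^2 8*x dx = 16;
  ∫_0^2 -4 dx = -8.
Sum: -64/5 − 16/3 + 16 − 8 = -152/15.
So LHS = -152/15.
∫_0^2 v(x) φ(x) dx = ∫_0^2 (-3*x^4 + 4*x^3 + 2*x^2 + 4*x) dx. Term by term:
  ∫_0^2 -3*x^4 dx = -96/5;  ∫_0^2 4*x^3 dx = 16;  ∫_0^2 2*x^2 dx = 16/3;
  ∫_0^2 4*x dx = 8.
Sum: -96/5 + 16 + 16/3 + 8 = 152/15.
So RHS = -∫_0^2 v(x) φ(x) dx = -152/15.
LHS = RHS, so the identity holds for this test φ.
Moreover u is smooth here and v(x) = u'(x) = 3*x**2 + 2*x + 2 pointwise, so the identity holds for every test function. Hence v is the weak derivative of u.


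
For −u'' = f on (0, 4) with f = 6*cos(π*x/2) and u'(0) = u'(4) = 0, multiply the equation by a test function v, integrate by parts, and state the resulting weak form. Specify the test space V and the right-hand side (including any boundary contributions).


V = H^1(0, 4) (no boundary constraint on v; u is determined up to an additive constant); weak form: ∫_0^4 u'v' dx = ∫_0^4 (6*cos(π*x/2)) v dx for all v ∈ V.

Multiply both sides by a test function v and integrate from 0 to 4:
  ∫_0^4 −u''(x) v(x) dx = ∫_0^4 f(x) v(x) dx.
Integrate the LHS by parts once:
  ∫_0^4 −u'' v dx = −[u'(x) v(x)]_0^4 + ∫_0^4 u'(x) v'(x) dx.
Thus ∫_0^4 u'(x) v'(x) dx = ∫_0^4 f(x) v(x) dx + [u'(x) v(x)]_0^4.
Choose V so that boundary terms are either known or forced to vanish.
u has homogeneous Neumann: u'(0) = u'(4) = 0. So [u' v]_0^4 = 0·v(4) − 0·v(0) = 0 for any v; take V = H^1(0, 4).
Weak formulation: find u (satisfying any essential BC) such that ∫_0^4 u'(x) v'(x) dx = ∫_0^4 f v dx for all v ∈ V (homogeneous Neumann, so boundary terms vanish).
Substituting f(x) = 6*cos(π*x/2), the right-hand side is ∫_0^4 (6*cos(π*x/2)) v dx.
Compatibility check (pure Neumann): taking v ≡ 1 ∈ V gives 0 = ∫_0^4 f dx + (0) − (0), i.e. ∫_0^4 f dx must equal u'(0) − u'(4) = 0. Indeed ∫_0^4 (6*cos(π*x/2)) dx = 0, so the data are compatible. The solution is then unique only up to an additive constant (fix it e.g. by requiring ∫_0^4 u dx = 0).


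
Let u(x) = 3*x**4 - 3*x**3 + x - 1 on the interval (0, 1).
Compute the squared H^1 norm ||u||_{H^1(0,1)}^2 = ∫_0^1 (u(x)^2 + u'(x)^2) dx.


||u||_{H^1}^2 = 941/420

The H^1 norm (squared) on an interval (0, L) is
  ||u||_{H^1}^2 = ∫_0^L u(x)^2 dx + ∫_0^L u'(x)^2 dx.
Compute u'(x) = 12*x**3 - 9*x**2 + 1.
Then u(x)^2 = 9*x**8 - 18*x**7 + 9*x**6 + 6*x**5 - 12*x**4 + 6*x**3 + x**2 - 2*x + 1 and u'(x)^2 = 144*x**6 - 216*x**5 + 81*x**4 + 24*x**3 - 18*x**2 + 1.
Integrate each monomial from 0 to 1 using ∫_0^1 c·x^n dx = c·1^(n+1)/(n+1):
  ∫_0^1 u(x)^2 dx = ∫_0^1 (9*x^8 - 18*x^7 + 9*x^6 + 6*x^5 - 12*x^4 + 6*x^3 + x^2 - 2*x + 1) dx. Term by term:
    ∫_0^1 9*x^8 dx = 1;  ∫_0^1 -18*x^7 dx = -9/4;  ∫_0^1 9*x^6 dx = 9/7;
    ∫_0^1 6*x^5 dx = 1;  ∫_0^1 -12*x^4 dx = -12/5;  ∫_0^1 6*x^3 dx = 3/2;
    ∫_0^1 x^2 dx = 1/3;  ∫_0^1 -2*x dx = -1;  ∫_0^1 1 dx = 1.
  Sum: 1 − 9/4 + 9/7 + 1 − 12/5 + 3/2 + 1/3 − 1 + 1 = 197/420.
  ∫_0^1 u'(x)^2 dx = ∫_0^1 (144*x^6 - 216*x^5 + 81*x^4 + 24*x^3 - 18*x^2 + 1) dx. Term by term:
    ∫_0^1 144*x^6 dx = 144/7;  ∫_0^1 -216*x^5 dx = -36;  ∫_0^1 81*x^4 dx = 81/5;
    ∫_0^1 24*x^3 dx = 6;  ∫_0^1 -18*x^2 dx = -6;  ∫_0^1 1 dx = 1.
  Sum: 144/7 − 36 + 81/5 + 6 − 6 + 1 = 62/35.
Adding: ||u||_{H^1}^2 = 197/420 + 62/35 = 941/420.


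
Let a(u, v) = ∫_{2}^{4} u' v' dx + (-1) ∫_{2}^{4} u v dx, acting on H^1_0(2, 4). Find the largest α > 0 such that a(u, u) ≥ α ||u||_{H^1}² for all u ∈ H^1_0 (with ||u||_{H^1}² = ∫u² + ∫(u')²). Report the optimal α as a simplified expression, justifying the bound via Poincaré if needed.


α = (-4 + π^2)/(4 + π^2)

Coercivity of a(·,·) on H^1_0(2, 4) means a(u, u) ≥ α ||u||_{H^1}² for every u ∈ H^1_0.
The interval has length L = 2, and Poincaré/coercivity depend only on L. Here a(u, u) = ∫(u')² + (-1)·∫u².
Here c = -1 < 0 with |c| < (π/L)² = π^2/4, so coercivity still holds. The condition a(u,u) ≥ α||u||_{H^1}² reads (1−α)∫(u')² ≥ (α−c)∫u². Any admissible α is ≤ 1 (rapidly oscillating u have ∫u²/∫(u')² → 0), and α = 1 would force 0 ≥ (1−c)∫u², impossible since c < 1; so 1−α > 0. By the sharp Poincaré inequality on H^1_0 of an interval of length L, ∫(u')² ≥ (π/L)²∫u² with equality for the first sine mode sin(π(x−x₀)/L) (x₀ the left endpoint), so the inequality holds for all u iff (1−α)(π/L)² ≥ α − c, i.e. α ≤ ((π/L)² + c)/((π/L)² + 1) = (1 + c(L/π)²)/(1 + (L/π)²). (Direct route, valid since c ≤ 0: Poincaré gives c∫u² ≥ c(L/π)²∫(u')², so a(u,u) ≥ (1 + c(L/π)²)∫(u')², while ||u||_{H^1}² ≤ (1 + (L/π)²)∫(u')²; dividing yields the same α.) With (π/L)² = π^2/4 and c = -1, the largest admissible constant is α = ((π/L)² + c)/((π/L)² + 1).
Simplifying, α = (-4 + π^2)/(4 + π^2).


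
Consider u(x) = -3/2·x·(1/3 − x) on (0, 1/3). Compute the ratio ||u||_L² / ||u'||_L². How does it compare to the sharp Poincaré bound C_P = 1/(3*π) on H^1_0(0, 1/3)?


||u||_L² / ||u'||_L² = sqrt(10)/30 < C_P = 1/(3*π).

u(x) = -3/2·x·(1/3 − x), so u'(x) = 3*x - 1/2.
u(x) = -3/2·x·(1/3 − x) vanishes at x = 0 and x = 1/3, so u ∈ H^1_0(0, 1/3). Differentiate via the product rule and integrate the resulting polynomials term by term.
  ∫_0^1/3 u² dx = ∫_0^1/3 (9*x^4/4 - 3*x^3/2 + x^2/4) dx. Term by term:
    ∫_0^1/3 9*x^4/4 dx = 1/540;  ∫_0^1/3 -3*x^3/2 dx = -1/216;  ∫_0^1/3 x^2/4 dx = 1/324.
  Sum: 1/540 − 1/216 + 1/324 = 1/3240.
  ∫_0^1/3 (u')² dx = ∫_0^1/3 (9*x^2 - 3*x + 1/4) dx. Term by term:
    ∫_0^1/3 9*x^2 dx = 1/9;  ∫_0^1/3 -3*x dx = -1/6;  ∫_0^1/3 1/4 dx = 1/12.
  Sum: 1/9 − 1/6 + 1/12 = 1/36.
∫_0^1/3 u² dx = 1/3240, so ||u||_L² = sqrt(10)/180.
∫_0^1/3 (u')² dx = 1/36, so ||u'||_L² = 1/6.
Ratio ||u||_L² / ||u'||_L² = sqrt(10)/30.
Sharp Poincaré constant on H^1_0(0, 1/3) is C_P = L/π = 1/(3*π), achieved by sin(3*π·x).
A polynomial bump cannot attain the sharp Poincaré constant (only the first sine eigenfunction does), so the ratio is strictly less than C_P, consistent with ||u||_L² ≤ C_P ||u'||_L².


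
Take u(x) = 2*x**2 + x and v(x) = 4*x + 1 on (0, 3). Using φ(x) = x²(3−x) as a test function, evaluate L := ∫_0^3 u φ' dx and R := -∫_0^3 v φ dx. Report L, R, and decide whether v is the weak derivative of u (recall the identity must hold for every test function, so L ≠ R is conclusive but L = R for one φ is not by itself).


LHS = -1107/20, RHS = -1107/20. Yes, v = u' weakly.

u(x) = 2*x**2 + x, classical derivative u'(x) = 4*x + 1.
φ(x) = x²(3−x), so φ'(x) = 3*x*(2 - x).
Note φ(0) = φ(3) = 0, so the boundary term u·φ vanishes.
LHS = ∫_0^3 u(x) φ'(x) dx = ∫_0^3 (-6*x^4 + 9*x^3 + 6*x^2) dx. Term by term:
  ∫_0^3 -6*x^4 dx = -1458/5;  ∫_0^3 9*x^3 dx = 729/4;  ∫_0^3 6*x^2 dx = 54.
Sum: -1458/5 + 729/4 + 54 = -1107/20.
So LHS = -1107/20.
∫_0^3 v(x) φ(x) dx = ∫_0^3 (-4*x^4 + 11*x^3 + 3*x^2) dx. Term by term:
  ∫_0^3 -4*x^4 dx = -972/5;  ∫_0^3 11*x^3 dx = 891/4;  ∫_0^3 3*x^2 dx = 27.
Sum: -972/5 + 891/4 + 27 = 1107/20.
So RHS = -∫_0^3 v(x) φ(x) dx = -1107/20.
LHS = RHS, so the identity holds for this test φ.
Moreover u is smooth here and v(x) = u'(x) = 4*x + 1 pointwise, so the identity holds for every test function. Hence v is the weak derivative of u.


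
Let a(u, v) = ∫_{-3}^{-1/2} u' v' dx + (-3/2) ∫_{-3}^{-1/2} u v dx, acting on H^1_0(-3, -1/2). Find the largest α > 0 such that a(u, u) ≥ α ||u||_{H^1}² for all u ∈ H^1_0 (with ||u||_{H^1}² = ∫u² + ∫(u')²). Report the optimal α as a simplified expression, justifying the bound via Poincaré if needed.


α = (-75 + 8*π^2)/(2*(25 + 4*π^2))

Coercivity of a(·,·) on H^1_0(-3, -1/2) means a(u, u) ≥ α ||u||_{H^1}² for every u ∈ H^1_0.
The interval has length L = 5/2, and Poincaré/coercivity depend only on L. Here a(u, u) = ∫(u')² + (-3/2)·∫u².
Here c = -3/2 < 0 with |c| < (π/L)² = 4*π^2/25, so coercivity still holds. The condition a(u,u) ≥ α||u||_{H^1}² reads (1−α)∫(u')² ≥ (α−c)∫u². Any admissible α is ≤ 1 (rapidly oscillating u have ∫u²/∫(u')² → 0), and α = 1 would force 0 ≥ (1−c)∫u², impossible since c < 1; so 1−α > 0. By the sharp Poincaré inequality on H^1_0 of an interval of length L, ∫(u')² ≥ (π/L)²∫u² with equality for the first sine mode sin(π(x−x₀)/L) (x₀ the left endpoint), so the inequality holds for all u iff (1−α)(π/L)² ≥ α − c, i.e. α ≤ ((π/L)² + c)/((π/L)² + 1) = (1 + c(L/π)²)/(1 + (L/π)²). (Direct route, valid since c ≤ 0: Poincaré gives c∫u² ≥ c(L/π)²∫(u')², so a(u,u) ≥ (1 + c(L/π)²)∫(u')², while ||u||_{H^1}² ≤ (1 + (L/π)²)∫(u')²; dividing yields the same α.) With (π/L)² = 4*π^2/25 and c = -3/2, the largest admissible constant is α = ((π/L)² + c)/((π/L)² + 1).
Simplifying, α = (-75 + 8*π^2)/(2*(25 + 4*π^2)).
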